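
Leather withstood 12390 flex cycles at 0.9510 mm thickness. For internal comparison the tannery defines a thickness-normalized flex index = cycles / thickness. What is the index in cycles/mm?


Formula: Index = cycles / thickness
Substituting: Index = 12390 / 0.9510
Result: 13028.3912 cycles/mm


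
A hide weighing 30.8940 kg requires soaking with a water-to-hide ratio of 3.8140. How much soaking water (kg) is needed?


Formula: Water = hide_weight * ratio
Substituting: Water = 30.8940 * 3.8140
Result: 117.8297 kg


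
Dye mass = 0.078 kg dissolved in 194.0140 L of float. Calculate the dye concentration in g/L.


Formula: Conc = dye_mass(kg) / volume(L) * 1000
Substituting: Conc = 0.078 / 194.0140 * 1000
Result: 0.4020 g/L


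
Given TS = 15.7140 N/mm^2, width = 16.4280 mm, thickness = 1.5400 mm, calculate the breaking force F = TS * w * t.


Formula: F = TS * w * t
Substituting: F = 15.7140 * 16.4280 * 1.5400
Result: 397.5504 N


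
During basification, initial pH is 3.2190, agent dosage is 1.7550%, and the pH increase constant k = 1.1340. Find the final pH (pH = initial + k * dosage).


Formula: pH_final = pH_initial + k * base_pct
Substituting: pH_final = 3.2190 + 1.1340 * 1.7550
Result: 5.2092


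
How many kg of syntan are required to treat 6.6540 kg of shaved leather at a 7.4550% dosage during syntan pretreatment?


Formula: Syntan = substrate * pct / 100
Substituting: Syntan = 6.6540 * 7.4550 / 100
Result: 0.4961 kg


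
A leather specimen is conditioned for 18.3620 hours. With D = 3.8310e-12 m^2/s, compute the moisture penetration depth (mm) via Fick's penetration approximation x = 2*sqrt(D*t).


t = 18.3620 hr * 3600 = 66103.2000 s
D * t = 3.8310e-12 * 66103.2000 = 2.5324e-07
x = 2 * sqrt(D*t) = 2 * sqrt(2.5324e-07) = 0.00100646 m = 1.0065 mm


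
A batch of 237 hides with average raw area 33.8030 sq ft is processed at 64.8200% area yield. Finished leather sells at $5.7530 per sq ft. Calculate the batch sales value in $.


Raw_total = N * avg_area = 237 * 33.8030 = 8011.3110 sq ft
Finished = Raw_total * yield / 100 = 8011.3110 * 64.8200 / 100 = 5192.9318 sq ft
Value = Finished * price = 5192.9318 * 5.7530 = 29874.9366 $


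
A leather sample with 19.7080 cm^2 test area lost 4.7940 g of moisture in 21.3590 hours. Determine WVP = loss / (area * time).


Formula: WVP = loss / (area * time)
Substituting: WVP = 4.7940 / (19.7080 * 21.3590)
Result: 0.0113887 g/(cm^2*hr)


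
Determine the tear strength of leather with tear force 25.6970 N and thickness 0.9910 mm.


Formula: Tear strength = force / thickness
Substituting: Tear strength = 25.6970 / 0.9910
Result: 25.9304 N/mm


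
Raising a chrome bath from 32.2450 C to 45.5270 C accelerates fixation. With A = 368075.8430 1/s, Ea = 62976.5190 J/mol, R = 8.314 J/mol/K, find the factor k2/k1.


T1 = 32.2450 + 273.15 = 305.3950 K; T2 = 45.5270 + 273.15 = 318.6770 K
k1 = A * exp(-Ea/(R*T1)) = 368075.8430 * exp(-62976.5190/(8.314*305.3950)) = 6.2240e-06 1/s
k2 = A * exp(-Ea/(R*T2)) = 368075.8430 * exp(-62976.5190/(8.314*318.6770)) = 1.7499e-05 1/s
k2/k1 = 1.7499e-05 / 6.2240e-06 = 2.8116


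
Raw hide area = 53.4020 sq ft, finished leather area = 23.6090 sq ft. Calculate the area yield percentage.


Formula: Yield = finished / raw * 100
Substituting: Yield = 23.6090 / 53.4020 * 100
Result: 44.2100 %


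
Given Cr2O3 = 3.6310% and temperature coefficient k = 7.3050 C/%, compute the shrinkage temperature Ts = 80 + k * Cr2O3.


Formula: Ts = 80 + k * Cr2O3
Substituting: Ts = 80 + 7.3050 * 3.6310
Result: 106.5245 C


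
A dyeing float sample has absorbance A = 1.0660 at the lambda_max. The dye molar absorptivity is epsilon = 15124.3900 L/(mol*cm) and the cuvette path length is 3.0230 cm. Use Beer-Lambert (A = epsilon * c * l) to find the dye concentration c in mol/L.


Formula: c = A / (epsilon * l)
Substituting: c = 1.0660 / (15124.3900 * 3.0230)
Result: 2.3315e-05 mol/L


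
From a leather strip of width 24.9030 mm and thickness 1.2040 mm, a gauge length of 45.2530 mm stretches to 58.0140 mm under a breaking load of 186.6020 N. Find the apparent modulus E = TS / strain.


TS = F / (w * t) = 186.6020 / (24.9030 * 1.2040) = 6.2235 N/mm^2
strain = (Lf - L0) / L0 = (58.0140 - 45.2530) / 45.2530 = 0.2820
E = TS / strain = 6.2235 / 0.2820 = 22.0699 N/mm^2


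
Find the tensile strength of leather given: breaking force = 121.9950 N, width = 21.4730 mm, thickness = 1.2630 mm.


Formula: TS = force / (width * thickness)
Substituting: TS = 121.9950 / (21.4730 * 1.2630)
Result: 4.4983 N/mm^2


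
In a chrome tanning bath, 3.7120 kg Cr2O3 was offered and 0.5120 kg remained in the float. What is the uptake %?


Formula: Uptake = (offered - residual) / offered * 100
Substituting: Uptake = (3.7120 - 0.5120) / 3.7120 * 100
Result: 86.2069 %


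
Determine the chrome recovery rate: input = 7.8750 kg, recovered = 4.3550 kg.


Formula: Recovery = recovered / input * 100
Substituting: Recovery = 4.3550 / 7.8750 * 100
Result: 55.3016 %


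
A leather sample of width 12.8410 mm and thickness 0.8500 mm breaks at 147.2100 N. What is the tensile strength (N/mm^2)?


Formula: TS = force / (width * thickness)
Substituting: TS = 147.2100 / (12.8410 * 0.8500)
Result: 13.4871 N/mm^2


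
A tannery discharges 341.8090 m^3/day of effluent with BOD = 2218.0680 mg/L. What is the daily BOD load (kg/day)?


Formula: BOD_load = volume * conc / 1000
Substituting: BOD_load = 341.8090 * 2218.0680 / 1000
Result: 758.1556 kg/day


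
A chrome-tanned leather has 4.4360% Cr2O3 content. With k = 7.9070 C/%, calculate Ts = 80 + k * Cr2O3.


Formula: Ts = 80 + k * Cr2O3
Substituting: Ts = 80 + 7.9070 * 4.4360
Result: 115.0755 C


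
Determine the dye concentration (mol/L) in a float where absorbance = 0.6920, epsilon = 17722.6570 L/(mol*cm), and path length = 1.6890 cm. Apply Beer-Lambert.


Formula: c = A / (epsilon * l)
Substituting: c = 0.6920 / (17722.6570 * 1.6890)
Result: 2.3118e-05 mol/L


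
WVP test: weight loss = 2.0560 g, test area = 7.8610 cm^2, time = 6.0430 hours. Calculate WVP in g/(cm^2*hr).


Formula: WVP = loss / (area * time)
Substituting: WVP = 2.0560 / (7.8610 * 6.0430)
Result: 0.0432805 g/(cm^2*hr)


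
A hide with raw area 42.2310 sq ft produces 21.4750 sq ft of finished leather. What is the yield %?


Formula: Yield = finished / raw * 100
Substituting: Yield = 21.4750 / 42.2310 * 100
Result: 50.8513 %


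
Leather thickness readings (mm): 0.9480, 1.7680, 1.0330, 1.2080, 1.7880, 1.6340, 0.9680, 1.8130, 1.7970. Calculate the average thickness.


Formula: Average = sum / n
Substituting: Average = 12.9570 / 9
Result: 1.4397 mm


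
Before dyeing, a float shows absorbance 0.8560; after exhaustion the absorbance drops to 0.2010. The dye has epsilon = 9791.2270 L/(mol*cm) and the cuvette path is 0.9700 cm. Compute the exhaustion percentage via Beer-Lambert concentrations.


c_initial = A_i / (epsilon * l) = 0.8560 / (9791.2270 * 0.9700) = 9.0129e-05 mol/L
c_final = A_f / (epsilon * l) = 0.2010 / (9791.2270 * 0.9700) = 2.1163e-05 mol/L
Exhaustion = (c_initial - c_final) / c_initial * 100 = (9.0129e-05 - 2.1163e-05) / 9.0129e-05 * 100 = 76.5187 %


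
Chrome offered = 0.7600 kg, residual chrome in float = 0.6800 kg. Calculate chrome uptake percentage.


Formula: Uptake = (offered - residual) / offered * 100
Substituting: Uptake = (0.7600 - 0.6800) / 0.7600 * 100
Result: 10.5263 %


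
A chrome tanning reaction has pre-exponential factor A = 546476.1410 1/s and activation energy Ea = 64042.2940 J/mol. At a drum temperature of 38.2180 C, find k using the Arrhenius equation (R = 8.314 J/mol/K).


T_K = T_C + 273.15 = 38.2180 + 273.15 = 311.3680 K
exponent = -Ea / (R * T_K) = -64042.2940 / (8.314 * 311.3680) = -24.7390
k = A * exp(exponent) = 546476.1410 * exp(-24.7390) = 9.8524e-06 1/s


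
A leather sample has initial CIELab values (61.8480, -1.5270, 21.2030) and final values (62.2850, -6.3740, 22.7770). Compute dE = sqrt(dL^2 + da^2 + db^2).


dL = 0.4370, da = -4.8470, db = 1.5740
dE = sqrt(0.4370^2 + (-4.8470)^2 + 1.5740^2) = 5.1149


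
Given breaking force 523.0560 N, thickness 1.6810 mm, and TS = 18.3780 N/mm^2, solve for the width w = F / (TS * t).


Formula: w = F / (TS * t)
Substituting: w = 523.0560 / (18.3780 * 1.6810)
Result: 16.9310 mm


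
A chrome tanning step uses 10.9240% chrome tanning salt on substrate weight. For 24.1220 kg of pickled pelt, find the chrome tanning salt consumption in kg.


Formula: Chrome = substrate * pct / 100
Substituting: Chrome = 24.1220 * 10.9240 / 100
Result: 2.6351 kg


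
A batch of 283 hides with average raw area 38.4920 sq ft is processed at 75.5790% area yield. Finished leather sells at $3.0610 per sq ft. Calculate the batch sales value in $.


Raw_total = N * avg_area = 283 * 38.4920 = 10893.2360 sq ft
Finished = Raw_total * yield / 100 = 10893.2360 * 75.5790 / 100 = 8232.9988 sq ft
Value = Finished * price = 8232.9988 * 3.0610 = 25201.2094 $


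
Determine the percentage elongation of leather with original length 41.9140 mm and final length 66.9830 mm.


Formula: Elongation = (Lf - L0) / L0 * 100
Substituting: Elongation = (66.9830 - 41.9140) / 41.9140 * 100
Result: 59.8106 %


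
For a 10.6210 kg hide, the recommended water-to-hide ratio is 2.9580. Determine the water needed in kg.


Formula: Water = hide_weight * ratio
Substituting: Water = 10.6210 * 2.9580
Result: 31.4169 kg


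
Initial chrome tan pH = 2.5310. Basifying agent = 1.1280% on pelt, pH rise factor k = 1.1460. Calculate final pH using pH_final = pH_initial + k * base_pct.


Formula: pH_final = pH_initial + k * base_pct
Substituting: pH_final = 2.5310 + 1.1460 * 1.1280
Result: 3.8237


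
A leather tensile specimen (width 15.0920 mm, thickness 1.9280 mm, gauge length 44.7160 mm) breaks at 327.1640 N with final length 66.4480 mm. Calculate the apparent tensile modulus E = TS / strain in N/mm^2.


TS = F / (w * t) = 327.1640 / (15.0920 * 1.9280) = 11.2438 N/mm^2
strain = (Lf - L0) / L0 = (66.4480 - 44.7160) / 44.7160 = 0.4860
E = TS / strain = 11.2438 / 0.4860 = 23.1353 N/mm^2


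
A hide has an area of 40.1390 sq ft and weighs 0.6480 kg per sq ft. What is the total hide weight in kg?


Formula: Weight = area * weight_per_sqft
Substituting: Weight = 40.1390 * 0.6480
Result: 26.0101 kg


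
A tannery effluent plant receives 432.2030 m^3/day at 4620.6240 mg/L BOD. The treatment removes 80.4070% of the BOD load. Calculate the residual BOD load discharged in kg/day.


Load_in = volume * conc / 1000 = 432.2030 * 4620.6240 / 1000 = 1997.0476 kg/day
Removed = Load_in * eff / 100 = 1997.0476 * 80.4070 / 100 = 1605.7660 kg/day
Load_out = Load_in - Removed = 1997.0476 - 1605.7660 = 391.2815 kg/day


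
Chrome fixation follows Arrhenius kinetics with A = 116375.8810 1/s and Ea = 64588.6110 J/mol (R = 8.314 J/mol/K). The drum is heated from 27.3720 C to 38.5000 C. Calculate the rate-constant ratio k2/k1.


T1 = 27.3720 + 273.15 = 300.5220 K; T2 = 38.5000 + 273.15 = 311.6500 K
k1 = A * exp(-Ea/(R*T1)) = 116375.8810 * exp(-64588.6110/(8.314*300.5220)) = 6.9042e-07 1/s
k2 = A * exp(-Ea/(R*T2)) = 116375.8810 * exp(-64588.6110/(8.314*311.6500)) = 1.7377e-06 1/s
k2/k1 = 1.7377e-06 / 6.9042e-07 = 2.5169


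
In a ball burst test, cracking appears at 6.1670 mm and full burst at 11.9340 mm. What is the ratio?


Formula: Ratio = crack / burst
Substituting: Ratio = 6.1670 / 11.9340
Result: 0.5168


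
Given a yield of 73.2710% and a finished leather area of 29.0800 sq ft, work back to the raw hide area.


Formula: raw = finished * 100 / yield
Substituting: raw = 29.0800 * 100 / 73.2710
Result: 39.6883 sq ft


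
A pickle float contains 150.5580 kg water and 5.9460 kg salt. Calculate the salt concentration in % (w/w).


Formula: Conc = salt / (water + salt) * 100
Substituting: Conc = 5.9460 / (150.5580 + 5.9460) * 100
Result: 3.7993 %


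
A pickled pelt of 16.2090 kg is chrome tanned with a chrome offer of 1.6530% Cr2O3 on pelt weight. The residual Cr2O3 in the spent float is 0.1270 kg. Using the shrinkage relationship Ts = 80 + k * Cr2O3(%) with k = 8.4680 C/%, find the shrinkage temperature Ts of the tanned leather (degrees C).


Offered = pelt * offer_pct / 100 = 16.2090 * 1.6530 / 100 = 0.2679 kg
Uptake = offered - residual = 0.2679 - 0.1270 = 0.1409 kg
Cr2O3% on pelt = uptake / pelt * 100 = 0.1409 / 16.2090 * 100 = 0.8695 %
Ts = 80 + k * Cr2O3% = 80 + 8.4680 * 0.8695 = 87.3628 C


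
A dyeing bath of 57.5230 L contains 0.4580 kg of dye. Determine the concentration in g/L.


Formula: Conc = dye_mass(kg) / volume(L) * 1000
Substituting: Conc = 0.4580 / 57.5230 * 1000
Result: 7.9620 g/L


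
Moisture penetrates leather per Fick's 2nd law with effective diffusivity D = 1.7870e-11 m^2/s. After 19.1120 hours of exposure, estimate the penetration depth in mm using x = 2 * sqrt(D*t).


t = 19.1120 hr * 3600 = 68803.2000 s
D * t = 1.7870e-11 * 68803.2000 = 1.2295e-06
x = 2 * sqrt(D*t) = 2 * sqrt(1.2295e-06) = 0.00221767 m = 2.2177 mm


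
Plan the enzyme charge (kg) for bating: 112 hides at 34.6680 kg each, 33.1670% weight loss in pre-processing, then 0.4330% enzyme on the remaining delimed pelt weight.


Total_raw = N * avg_wt = 112 * 34.6680 = 3882.8160 kg
Substrate = Total_raw * (1 - loss/100) = 3882.8160 * (1 - 33.1670/100) = 2595.0024 kg
Enzyme = Substrate * pct / 100 = 2595.0024 * 0.4330 / 100 = 11.2364 kg


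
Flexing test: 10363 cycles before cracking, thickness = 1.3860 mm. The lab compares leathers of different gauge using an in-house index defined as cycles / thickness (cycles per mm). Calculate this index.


Formula: Index = cycles / thickness
Substituting: Index = 10363 / 1.3860
Result: 7476.9120 cycles/mm


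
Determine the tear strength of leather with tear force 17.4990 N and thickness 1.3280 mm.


Formula: Tear strength = force / thickness
Substituting: Tear strength = 17.4990 / 1.3280
Result: 13.1770 N/mm


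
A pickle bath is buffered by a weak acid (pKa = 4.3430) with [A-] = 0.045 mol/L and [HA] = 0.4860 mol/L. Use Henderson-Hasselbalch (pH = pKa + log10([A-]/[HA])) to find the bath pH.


ratio = [A-] / [HA] = 0.045 / 0.4860 = 0.0925926
log10(ratio) = -1.0334
pH = pKa + log10(ratio) = 4.3430 - 1.0334 = 3.3096


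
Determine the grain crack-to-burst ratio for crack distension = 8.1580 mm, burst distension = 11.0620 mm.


Formula: Ratio = crack / burst
Substituting: Ratio = 8.1580 / 11.0620
Result: 0.7375


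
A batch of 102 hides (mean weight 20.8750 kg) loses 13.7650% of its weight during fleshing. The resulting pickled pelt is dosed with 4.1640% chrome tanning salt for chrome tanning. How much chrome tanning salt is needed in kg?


Total_raw = N * avg_wt = 102 * 20.8750 = 2129.2500 kg
Substrate = Total_raw * (1 - loss/100) = 2129.2500 * (1 - 13.7650/100) = 1836.1587 kg
Chrome = Substrate * pct / 100 = 1836.1587 * 4.1640 / 100 = 76.4576 kg


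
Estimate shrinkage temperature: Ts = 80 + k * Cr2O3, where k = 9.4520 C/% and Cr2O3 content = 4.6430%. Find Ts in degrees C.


Formula: Ts = 80 + k * Cr2O3
Substituting: Ts = 80 + 9.4520 * 4.6430
Result: 123.8856 C


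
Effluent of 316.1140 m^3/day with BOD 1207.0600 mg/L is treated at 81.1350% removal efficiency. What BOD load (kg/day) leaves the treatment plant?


Load_in = volume * conc / 1000 = 316.1140 * 1207.0600 / 1000 = 381.5686 kg/day
Removed = Load_in * eff / 100 = 381.5686 * 81.1350 / 100 = 309.5857 kg/day
Load_out = Load_in - Removed = 381.5686 - 309.5857 = 71.9829 kg/day


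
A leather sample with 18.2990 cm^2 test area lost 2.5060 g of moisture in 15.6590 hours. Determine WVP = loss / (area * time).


Formula: WVP = loss / (area * time)
Substituting: WVP = 2.5060 / (18.2990 * 15.6590)
Result: 0.0087456 g/(cm^2*hr)


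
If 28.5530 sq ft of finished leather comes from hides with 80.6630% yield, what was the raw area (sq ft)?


Formula: raw = finished * 100 / yield
Substituting: raw = 28.5530 * 100 / 80.6630
Result: 35.3979 sq ft


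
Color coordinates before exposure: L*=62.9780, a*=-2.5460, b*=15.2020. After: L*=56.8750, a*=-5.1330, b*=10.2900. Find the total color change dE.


dL = -6.1030, da = -2.5870, db = -4.9120
dE = sqrt((-6.1030)^2 + (-2.5870)^2 + (-4.9120)^2) = 8.2503


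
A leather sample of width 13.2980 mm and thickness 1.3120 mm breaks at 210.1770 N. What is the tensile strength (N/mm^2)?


Formula: TS = force / (width * thickness)
Substituting: TS = 210.1770 / (13.2980 * 1.3120)
Result: 12.0466 N/mm^2


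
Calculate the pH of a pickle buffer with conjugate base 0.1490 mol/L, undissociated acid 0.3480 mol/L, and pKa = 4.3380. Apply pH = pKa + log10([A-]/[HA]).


ratio = [A-] / [HA] = 0.1490 / 0.3480 = 0.4282
log10(ratio) = -0.3684
pH = pKa + log10(ratio) = 4.3380 - 0.3684 = 3.9696


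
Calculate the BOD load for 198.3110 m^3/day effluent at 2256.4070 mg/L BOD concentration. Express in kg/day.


Formula: BOD_load = volume * conc / 1000
Substituting: BOD_load = 198.3110 * 2256.4070 / 1000
Result: 447.4703 kg/day


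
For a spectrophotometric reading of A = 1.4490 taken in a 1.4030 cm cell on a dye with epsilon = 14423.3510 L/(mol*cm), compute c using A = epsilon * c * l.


Formula: c = A / (epsilon * l)
Substituting: c = 1.4490 / (14423.3510 * 1.4030)
Result: 7.1605e-05 mol/L


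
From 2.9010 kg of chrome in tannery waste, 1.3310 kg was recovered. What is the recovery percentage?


Formula: Recovery = recovered / input * 100
Substituting: Recovery = 1.3310 / 2.9010 * 100
Result: 45.8807 %


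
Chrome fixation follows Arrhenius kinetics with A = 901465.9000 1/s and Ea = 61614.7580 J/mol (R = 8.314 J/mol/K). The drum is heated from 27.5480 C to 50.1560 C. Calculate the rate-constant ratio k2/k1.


T1 = 27.5480 + 273.15 = 300.6980 K; T2 = 50.1560 + 273.15 = 323.3060 K
k1 = A * exp(-Ea/(R*T1)) = 901465.9000 * exp(-61614.7580/(8.314*300.6980)) = 1.7840e-05 1/s
k2 = A * exp(-Ea/(R*T2)) = 901465.9000 * exp(-61614.7580/(8.314*323.3060)) = 9.9967e-05 1/s
k2/k1 = 9.9967e-05 / 1.7840e-05 = 5.6037


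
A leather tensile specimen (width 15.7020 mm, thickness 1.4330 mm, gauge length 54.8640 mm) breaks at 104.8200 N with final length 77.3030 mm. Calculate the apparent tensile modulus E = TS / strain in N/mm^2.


TS = F / (w * t) = 104.8200 / (15.7020 * 1.4330) = 4.6585 N/mm^2
strain = (Lf - L0) / L0 = (77.3030 - 54.8640) / 54.8640 = 0.4090
E = TS / strain = 4.6585 / 0.4090 = 11.3901 N/mm^2


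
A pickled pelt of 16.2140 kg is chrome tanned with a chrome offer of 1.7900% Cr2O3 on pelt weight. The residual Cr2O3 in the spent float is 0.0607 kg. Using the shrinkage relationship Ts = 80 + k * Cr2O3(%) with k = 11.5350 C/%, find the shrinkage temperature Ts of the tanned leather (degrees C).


Offered = pelt * offer_pct / 100 = 16.2140 * 1.7900 / 100 = 0.2902 kg
Uptake = offered - residual = 0.2902 - 0.0607 = 0.2295 kg
Cr2O3% on pelt = uptake / pelt * 100 = 0.2295 / 16.2140 * 100 = 1.4156 %
Ts = 80 + k * Cr2O3% = 80 + 11.5350 * 1.4156 = 96.3293 C


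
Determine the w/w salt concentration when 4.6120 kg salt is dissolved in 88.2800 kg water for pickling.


Formula: Conc = salt / (water + salt) * 100
Substituting: Conc = 4.6120 / (88.2800 + 4.6120) * 100
Result: 4.9649 %


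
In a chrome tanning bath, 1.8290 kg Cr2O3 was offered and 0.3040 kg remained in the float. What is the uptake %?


Formula: Uptake = (offered - residual) / offered * 100
Substituting: Uptake = (1.8290 - 0.3040) / 1.8290 * 100
Result: 83.3789 %


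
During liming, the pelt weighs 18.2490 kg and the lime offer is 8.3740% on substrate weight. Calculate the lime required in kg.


Formula: Lime = substrate * pct / 100
Substituting: Lime = 18.2490 * 8.3740 / 100
Result: 1.5282 kg


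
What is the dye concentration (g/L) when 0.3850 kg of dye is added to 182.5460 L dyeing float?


Formula: Conc = dye_mass(kg) / volume(L) * 1000
Substituting: Conc = 0.3850 / 182.5460 * 1000
Result: 2.1091 g/L


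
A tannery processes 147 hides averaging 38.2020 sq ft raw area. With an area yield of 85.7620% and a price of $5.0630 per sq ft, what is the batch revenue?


Raw_total = N * avg_area = 147 * 38.2020 = 5615.6940 sq ft
Finished = Raw_total * yield / 100 = 5615.6940 * 85.7620 / 100 = 4816.1315 sq ft
Value = Finished * price = 4816.1315 * 5.0630 = 24384.0737 $


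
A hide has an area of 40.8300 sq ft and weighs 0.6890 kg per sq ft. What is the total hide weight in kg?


Formula: Weight = area * weight_per_sqft
Substituting: Weight = 40.8300 * 0.6890
Result: 28.1319 kg


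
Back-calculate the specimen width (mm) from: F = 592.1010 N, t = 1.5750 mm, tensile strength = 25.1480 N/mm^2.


Formula: w = F / (TS * t)
Substituting: w = 592.1010 / (25.1480 * 1.5750)
Result: 14.9490 mm


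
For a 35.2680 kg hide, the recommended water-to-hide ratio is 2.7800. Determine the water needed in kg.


Formula: Water = hide_weight * ratio
Substituting: Water = 35.2680 * 2.7800
Result: 98.0450 kg


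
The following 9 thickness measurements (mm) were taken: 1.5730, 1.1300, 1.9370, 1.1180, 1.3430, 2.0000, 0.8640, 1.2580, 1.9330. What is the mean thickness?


Formula: Average = sum / n
Substituting: Average = 13.1560 / 9
Result: 1.4618 mm


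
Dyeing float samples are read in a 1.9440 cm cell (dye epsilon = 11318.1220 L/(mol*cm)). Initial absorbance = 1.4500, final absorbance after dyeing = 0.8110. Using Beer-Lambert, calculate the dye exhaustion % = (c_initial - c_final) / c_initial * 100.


c_initial = A_i / (epsilon * l) = 1.4500 / (11318.1220 * 1.9440) = 6.5902e-05 mol/L
c_final = A_f / (epsilon * l) = 0.8110 / (11318.1220 * 1.9440) = 3.6860e-05 mol/L
Exhaustion = (c_initial - c_final) / c_initial * 100 = (6.5902e-05 - 3.6860e-05) / 6.5902e-05 * 100 = 44.0690 %


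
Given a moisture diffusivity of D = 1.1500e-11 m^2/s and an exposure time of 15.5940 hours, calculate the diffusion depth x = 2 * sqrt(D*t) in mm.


t = 15.5940 hr * 3600 = 56138.4000 s
D * t = 1.1500e-11 * 56138.4000 = 6.4559e-07
x = 2 * sqrt(D*t) = 2 * sqrt(6.4559e-07) = 0.00160697 m = 1.6070 mm


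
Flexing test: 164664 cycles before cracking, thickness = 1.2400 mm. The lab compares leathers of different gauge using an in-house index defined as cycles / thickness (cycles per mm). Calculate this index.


Formula: Index = cycles / thickness
Substituting: Index = 164664 / 1.2400
Result: 132793.5484 cycles/mm


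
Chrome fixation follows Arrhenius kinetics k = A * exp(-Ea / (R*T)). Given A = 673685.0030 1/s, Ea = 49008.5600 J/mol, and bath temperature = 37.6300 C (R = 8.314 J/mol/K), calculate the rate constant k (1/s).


T_K = T_C + 273.15 = 37.6300 + 273.15 = 310.7800 K
exponent = -Ea / (R * T_K) = -49008.5600 / (8.314 * 310.7800) = -18.9674
k = A * exp(exponent) = 673685.0030 * exp(-18.9674) = 0.00389942 1/s


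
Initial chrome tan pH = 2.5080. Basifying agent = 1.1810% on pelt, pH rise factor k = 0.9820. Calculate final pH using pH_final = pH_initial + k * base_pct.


Formula: pH_final = pH_initial + k * base_pct
Substituting: pH_final = 2.5080 + 0.9820 * 1.1810
Result: 3.6677


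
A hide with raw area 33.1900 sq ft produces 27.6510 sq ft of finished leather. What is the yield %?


Formula: Yield = finished / raw * 100
Substituting: Yield = 27.6510 / 33.1900 * 100
Result: 83.3112 %


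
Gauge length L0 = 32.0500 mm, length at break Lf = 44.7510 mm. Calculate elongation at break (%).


Formula: Elongation = (Lf - L0) / L0 * 100
Substituting: Elongation = (44.7510 - 32.0500) / 32.0500 * 100
Result: 39.6287 %


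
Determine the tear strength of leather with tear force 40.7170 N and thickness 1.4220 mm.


Formula: Tear strength = force / thickness
Substituting: Tear strength = 40.7170 / 1.4220
Result: 28.6336 N/mm


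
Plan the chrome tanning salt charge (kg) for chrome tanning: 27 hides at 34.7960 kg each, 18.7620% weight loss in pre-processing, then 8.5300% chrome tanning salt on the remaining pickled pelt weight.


Total_raw = N * avg_wt = 27 * 34.7960 = 939.4920 kg
Substrate = Total_raw * (1 - loss/100) = 939.4920 * (1 - 18.7620/100) = 763.2245 kg
Chrome = Substrate * pct / 100 = 763.2245 * 8.5300 / 100 = 65.1031 kg


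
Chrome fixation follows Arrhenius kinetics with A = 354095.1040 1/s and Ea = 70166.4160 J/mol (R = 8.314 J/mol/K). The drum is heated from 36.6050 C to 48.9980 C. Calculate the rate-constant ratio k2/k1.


T1 = 36.6050 + 273.15 = 309.7550 K; T2 = 48.9980 + 273.15 = 322.1480 K
k1 = A * exp(-Ea/(R*T1)) = 354095.1040 * exp(-70166.4160/(8.314*309.7550)) = 5.2045e-07 1/s
k2 = A * exp(-Ea/(R*T2)) = 354095.1040 * exp(-70166.4160/(8.314*322.1480)) = 1.4845e-06 1/s
k2/k1 = 1.4845e-06 / 5.2045e-07 = 2.8524


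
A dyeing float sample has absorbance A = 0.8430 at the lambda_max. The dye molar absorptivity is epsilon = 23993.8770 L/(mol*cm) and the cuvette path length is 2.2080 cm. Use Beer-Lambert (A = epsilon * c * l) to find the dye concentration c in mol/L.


Formula: c = A / (epsilon * l)
Substituting: c = 0.8430 / (23993.8770 * 2.2080)
Result: 1.5912e-05 mol/L


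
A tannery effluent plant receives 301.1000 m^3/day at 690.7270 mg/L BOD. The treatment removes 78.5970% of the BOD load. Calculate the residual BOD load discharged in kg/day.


Load_in = volume * conc / 1000 = 301.1000 * 690.7270 / 1000 = 207.9779 kg/day
Removed = Load_in * eff / 100 = 207.9779 * 78.5970 / 100 = 163.4644 kg/day
Load_out = Load_in - Removed = 207.9779 - 163.4644 = 44.5135 kg/day


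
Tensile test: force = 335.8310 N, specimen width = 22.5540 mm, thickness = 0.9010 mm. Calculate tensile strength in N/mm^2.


Formula: TS = force / (width * thickness)
Substituting: TS = 335.8310 / (22.5540 * 0.9010)
Result: 16.5262 N/mm^2


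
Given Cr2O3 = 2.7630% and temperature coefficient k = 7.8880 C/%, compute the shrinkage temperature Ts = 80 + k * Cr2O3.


Formula: Ts = 80 + k * Cr2O3
Substituting: Ts = 80 + 7.8880 * 2.7630
Result: 101.7945 C


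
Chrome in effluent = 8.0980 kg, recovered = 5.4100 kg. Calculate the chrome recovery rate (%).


Formula: Recovery = recovered / input * 100
Substituting: Recovery = 5.4100 / 8.0980 * 100
Result: 66.8066 %


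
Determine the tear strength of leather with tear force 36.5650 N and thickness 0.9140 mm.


Formula: Tear strength = force / thickness
Substituting: Tear strength = 36.5650 / 0.9140
Result: 40.0055 N/mm


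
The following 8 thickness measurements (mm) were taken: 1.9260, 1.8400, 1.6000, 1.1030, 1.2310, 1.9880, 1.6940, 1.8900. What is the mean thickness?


Formula: Average = sum / n
Substituting: Average = 13.2720 / 8
Result: 1.6590 mm


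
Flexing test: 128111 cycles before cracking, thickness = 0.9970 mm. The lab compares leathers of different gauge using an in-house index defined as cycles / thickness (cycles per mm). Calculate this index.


Formula: Index = cycles / thickness
Substituting: Index = 128111 / 0.9970
Result: 128496.4895 cycles/mm


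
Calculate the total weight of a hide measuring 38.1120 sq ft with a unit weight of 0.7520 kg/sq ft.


Formula: Weight = area * weight_per_sqft
Substituting: Weight = 38.1120 * 0.7520
Result: 28.6602 kg


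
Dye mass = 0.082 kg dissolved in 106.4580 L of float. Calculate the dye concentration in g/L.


Formula: Conc = dye_mass(kg) / volume(L) * 1000
Substituting: Conc = 0.082 / 106.4580 * 1000
Result: 0.7703 g/L


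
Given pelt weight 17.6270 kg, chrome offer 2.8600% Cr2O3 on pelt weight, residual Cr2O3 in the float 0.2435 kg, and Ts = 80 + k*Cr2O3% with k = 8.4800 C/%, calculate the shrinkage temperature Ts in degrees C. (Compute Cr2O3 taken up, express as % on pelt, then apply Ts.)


Offered = pelt * offer_pct / 100 = 17.6270 * 2.8600 / 100 = 0.5041 kg
Uptake = offered - residual = 0.5041 - 0.2435 = 0.2606 kg
Cr2O3% on pelt = uptake / pelt * 100 = 0.2606 / 17.6270 * 100 = 1.4786 %
Ts = 80 + k * Cr2O3% = 80 + 8.4800 * 1.4786 = 92.5385 C


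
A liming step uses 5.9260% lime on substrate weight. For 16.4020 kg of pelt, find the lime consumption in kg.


Formula: Lime = substrate * pct / 100
Substituting: Lime = 16.4020 * 5.9260 / 100
Result: 0.9720 kg


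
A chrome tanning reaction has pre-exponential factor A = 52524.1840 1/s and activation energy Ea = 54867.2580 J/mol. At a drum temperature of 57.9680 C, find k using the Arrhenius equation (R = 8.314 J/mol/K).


T_K = T_C + 273.15 = 57.9680 + 273.15 = 331.1180 K
exponent = -Ea / (R * T_K) = -54867.2580 / (8.314 * 331.1180) = -19.9306
k = A * exp(exponent) = 52524.1840 * exp(-19.9306) = 1.1604e-04 1/s


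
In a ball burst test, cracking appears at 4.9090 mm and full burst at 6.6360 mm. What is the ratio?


Formula: Ratio = crack / burst
Substituting: Ratio = 4.9090 / 6.6360
Result: 0.7398


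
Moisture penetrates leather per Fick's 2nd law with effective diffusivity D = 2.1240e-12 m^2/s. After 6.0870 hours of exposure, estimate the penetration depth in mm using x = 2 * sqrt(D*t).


t = 6.0870 hr * 3600 = 21913.2000 s
D * t = 2.1240e-12 * 21913.2000 = 4.6544e-08
x = 2 * sqrt(D*t) = 2 * sqrt(4.6544e-08) = 4.3148e-04 m = 0.4315 mm


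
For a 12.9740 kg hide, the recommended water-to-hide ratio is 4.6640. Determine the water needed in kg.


Formula: Water = hide_weight * ratio
Substituting: Water = 12.9740 * 4.6640
Result: 60.5107 kg


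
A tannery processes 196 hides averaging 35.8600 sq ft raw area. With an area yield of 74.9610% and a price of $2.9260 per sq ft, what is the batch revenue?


Raw_total = N * avg_area = 196 * 35.8600 = 7028.5600 sq ft
Finished = Raw_total * yield / 100 = 7028.5600 * 74.9610 / 100 = 5268.6789 sq ft
Value = Finished * price = 5268.6789 * 2.9260 = 15416.1543 $


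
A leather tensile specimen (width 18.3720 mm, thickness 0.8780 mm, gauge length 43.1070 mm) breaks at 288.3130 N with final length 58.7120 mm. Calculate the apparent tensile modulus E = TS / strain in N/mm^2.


TS = F / (w * t) = 288.3130 / (18.3720 * 0.8780) = 17.8737 N/mm^2
strain = (Lf - L0) / L0 = (58.7120 - 43.1070) / 43.1070 = 0.3620
E = TS / strain = 17.8737 / 0.3620 = 49.3739 N/mm^2


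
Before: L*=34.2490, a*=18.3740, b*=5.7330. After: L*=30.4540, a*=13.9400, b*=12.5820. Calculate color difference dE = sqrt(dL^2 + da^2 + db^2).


dL = -3.7950, da = -4.4340, db = 6.8490
dE = sqrt((-3.7950)^2 + (-4.4340)^2 + 6.8490^2) = 8.9984


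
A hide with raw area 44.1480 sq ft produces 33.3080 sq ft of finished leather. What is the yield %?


Formula: Yield = finished / raw * 100
Substituting: Yield = 33.3080 / 44.1480 * 100
Result: 75.4462 %


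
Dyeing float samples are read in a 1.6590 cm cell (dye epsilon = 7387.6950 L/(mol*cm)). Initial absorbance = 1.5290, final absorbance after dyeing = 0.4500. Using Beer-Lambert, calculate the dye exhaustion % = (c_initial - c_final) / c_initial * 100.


c_initial = A_i / (epsilon * l) = 1.5290 / (7387.6950 * 1.6590) = 1.2475e-04 mol/L
c_final = A_f / (epsilon * l) = 0.4500 / (7387.6950 * 1.6590) = 3.6716e-05 mol/L
Exhaustion = (c_initial - c_final) / c_initial * 100 = (1.2475e-04 - 3.6716e-05) / 1.2475e-04 * 100 = 70.5690 %


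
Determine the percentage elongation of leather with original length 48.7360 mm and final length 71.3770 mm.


Formula: Elongation = (Lf - L0) / L0 * 100
Substituting: Elongation = (71.3770 - 48.7360) / 48.7360 * 100
Result: 46.4564 %


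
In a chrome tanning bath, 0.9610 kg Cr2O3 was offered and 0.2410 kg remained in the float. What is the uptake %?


Formula: Uptake = (offered - residual) / offered * 100
Substituting: Uptake = (0.9610 - 0.2410) / 0.9610 * 100
Result: 74.9220 %


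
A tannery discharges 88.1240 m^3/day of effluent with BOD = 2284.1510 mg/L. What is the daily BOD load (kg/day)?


Formula: BOD_load = volume * conc / 1000
Substituting: BOD_load = 88.1240 * 2284.1510 / 1000
Result: 201.2885 kg/day


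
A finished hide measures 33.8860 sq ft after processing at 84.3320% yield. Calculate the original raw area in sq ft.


Formula: raw = finished * 100 / yield
Substituting: raw = 33.8860 * 100 / 84.3320
Result: 40.1817 sq ft


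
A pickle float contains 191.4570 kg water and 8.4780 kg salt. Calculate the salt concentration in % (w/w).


Formula: Conc = salt / (water + salt) * 100
Substituting: Conc = 8.4780 / (191.4570 + 8.4780) * 100
Result: 4.2404 %


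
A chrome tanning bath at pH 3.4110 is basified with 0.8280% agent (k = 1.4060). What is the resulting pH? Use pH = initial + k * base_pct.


Formula: pH_final = pH_initial + k * base_pct
Substituting: pH_final = 3.4110 + 1.4060 * 0.8280
Result: 4.5752


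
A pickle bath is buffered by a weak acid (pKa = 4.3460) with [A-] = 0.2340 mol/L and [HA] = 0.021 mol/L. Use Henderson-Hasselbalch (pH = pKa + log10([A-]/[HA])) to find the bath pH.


ratio = [A-] / [HA] = 0.2340 / 0.021 = 11.1429
log10(ratio) = 1.0470
pH = pKa + log10(ratio) = 4.3460 + 1.0470 = 5.3930


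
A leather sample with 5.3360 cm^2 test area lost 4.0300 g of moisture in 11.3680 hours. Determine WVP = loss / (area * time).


Formula: WVP = loss / (area * time)
Substituting: WVP = 4.0300 / (5.3360 * 11.3680)
Result: 0.0664363 g/(cm^2*hr)


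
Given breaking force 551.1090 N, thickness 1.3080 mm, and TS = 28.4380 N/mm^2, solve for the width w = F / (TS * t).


Formula: w = F / (TS * t)
Substituting: w = 551.1090 / (28.4380 * 1.3080)
Result: 14.8160 mm


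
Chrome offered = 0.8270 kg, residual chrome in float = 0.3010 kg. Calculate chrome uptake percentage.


Formula: Uptake = (offered - residual) / offered * 100
Substituting: Uptake = (0.8270 - 0.3010) / 0.8270 * 100
Result: 63.6034 %


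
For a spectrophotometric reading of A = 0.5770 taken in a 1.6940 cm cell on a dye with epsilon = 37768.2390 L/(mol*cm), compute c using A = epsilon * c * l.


Formula: c = A / (epsilon * l)
Substituting: c = 0.5770 / (37768.2390 * 1.6940)
Result: 9.0185e-06 mol/L


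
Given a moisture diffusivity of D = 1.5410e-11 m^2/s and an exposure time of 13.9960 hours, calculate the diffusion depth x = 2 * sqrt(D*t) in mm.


t = 13.9960 hr * 3600 = 50385.6000 s
D * t = 1.5410e-11 * 50385.6000 = 7.7644e-07
x = 2 * sqrt(D*t) = 2 * sqrt(7.7644e-07) = 0.00176232 m = 1.7623 mm


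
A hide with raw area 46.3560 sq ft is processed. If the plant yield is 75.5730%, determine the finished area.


Formula: finished = raw * yield / 100
Substituting: finished = 46.3560 * 75.5730 / 100
Result: 35.0326 sq ft


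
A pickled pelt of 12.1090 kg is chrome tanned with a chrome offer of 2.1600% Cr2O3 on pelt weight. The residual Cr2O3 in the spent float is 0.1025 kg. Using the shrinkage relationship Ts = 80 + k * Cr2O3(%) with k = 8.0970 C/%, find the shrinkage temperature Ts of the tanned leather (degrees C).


Offered = pelt * offer_pct / 100 = 12.1090 * 2.1600 / 100 = 0.2616 kg
Uptake = offered - residual = 0.2616 - 0.1025 = 0.1591 kg
Cr2O3% on pelt = uptake / pelt * 100 = 0.1591 / 12.1090 * 100 = 1.3135 %
Ts = 80 + k * Cr2O3% = 80 + 8.0970 * 1.3135 = 90.6356 C


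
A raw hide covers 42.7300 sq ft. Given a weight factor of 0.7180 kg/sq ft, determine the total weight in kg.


Formula: Weight = area * weight_per_sqft
Substituting: Weight = 42.7300 * 0.7180
Result: 30.6801 kg


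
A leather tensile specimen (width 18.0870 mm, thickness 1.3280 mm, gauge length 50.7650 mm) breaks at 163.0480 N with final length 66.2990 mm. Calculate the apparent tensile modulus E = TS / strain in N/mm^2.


TS = F / (w * t) = 163.0480 / (18.0870 * 1.3280) = 6.7881 N/mm^2
strain = (Lf - L0) / L0 = (66.2990 - 50.7650) / 50.7650 = 0.3060
E = TS / strain = 6.7881 / 0.3060 = 22.1836 N/mm^2


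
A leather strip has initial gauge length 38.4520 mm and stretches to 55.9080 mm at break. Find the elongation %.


Formula: Elongation = (Lf - L0) / L0 * 100
Substituting: Elongation = (55.9080 - 38.4520) / 38.4520 * 100
Result: 45.3969 %


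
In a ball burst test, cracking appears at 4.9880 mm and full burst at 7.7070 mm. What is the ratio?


Formula: Ratio = crack / burst
Substituting: Ratio = 4.9880 / 7.7070
Result: 0.6472


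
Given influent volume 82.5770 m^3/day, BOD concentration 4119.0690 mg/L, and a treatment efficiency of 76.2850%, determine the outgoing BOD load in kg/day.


Load_in = volume * conc / 1000 = 82.5770 * 4119.0690 / 1000 = 340.1404 kg/day
Removed = Load_in * eff / 100 = 340.1404 * 76.2850 / 100 = 259.4761 kg/day
Load_out = Load_in - Removed = 340.1404 - 259.4761 = 80.6643 kg/day


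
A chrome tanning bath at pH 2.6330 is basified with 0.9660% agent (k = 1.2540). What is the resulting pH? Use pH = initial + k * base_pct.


Formula: pH_final = pH_initial + k * base_pct
Substituting: pH_final = 2.6330 + 1.2540 * 0.9660
Result: 3.8444


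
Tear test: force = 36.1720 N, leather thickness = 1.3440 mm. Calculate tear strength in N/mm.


Formula: Tear strength = force / thickness
Substituting: Tear strength = 36.1720 / 1.3440
Result: 26.9137 N/mm


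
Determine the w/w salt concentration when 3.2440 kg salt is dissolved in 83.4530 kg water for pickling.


Formula: Conc = salt / (water + salt) * 100
Substituting: Conc = 3.2440 / (83.4530 + 3.2440) * 100
Result: 3.7418 %


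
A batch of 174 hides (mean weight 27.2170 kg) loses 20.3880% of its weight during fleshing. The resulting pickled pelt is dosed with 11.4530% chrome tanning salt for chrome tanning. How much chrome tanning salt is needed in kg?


Total_raw = N * avg_wt = 174 * 27.2170 = 4735.7580 kg
Substrate = Total_raw * (1 - loss/100) = 4735.7580 * (1 - 20.3880/100) = 3770.2317 kg
Chrome = Substrate * pct / 100 = 3770.2317 * 11.4530 / 100 = 431.8046 kg


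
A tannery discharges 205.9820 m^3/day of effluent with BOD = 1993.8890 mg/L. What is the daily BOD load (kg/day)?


Formula: BOD_load = volume * conc / 1000
Substituting: BOD_load = 205.9820 * 1993.8890 / 1000
Result: 410.7052 kg/day


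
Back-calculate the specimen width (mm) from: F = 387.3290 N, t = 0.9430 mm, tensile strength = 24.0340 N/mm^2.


Formula: w = F / (TS * t)
Substituting: w = 387.3290 / (24.0340 * 0.9430)
Result: 17.0900 mm


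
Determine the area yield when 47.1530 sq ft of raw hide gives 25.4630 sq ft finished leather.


Formula: Yield = finished / raw * 100
Substituting: Yield = 25.4630 / 47.1530 * 100
Result: 54.0008 %


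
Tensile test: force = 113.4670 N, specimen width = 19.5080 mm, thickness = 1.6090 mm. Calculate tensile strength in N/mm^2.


Formula: TS = force / (width * thickness)
Substituting: TS = 113.4670 / (19.5080 * 1.6090)
Result: 3.6149 N/mm^2


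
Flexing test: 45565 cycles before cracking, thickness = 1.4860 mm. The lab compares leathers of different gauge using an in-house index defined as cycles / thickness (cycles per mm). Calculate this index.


Formula: Index = cycles / thickness
Substituting: Index = 45565 / 1.4860
Result: 30662.8533 cycles/mm


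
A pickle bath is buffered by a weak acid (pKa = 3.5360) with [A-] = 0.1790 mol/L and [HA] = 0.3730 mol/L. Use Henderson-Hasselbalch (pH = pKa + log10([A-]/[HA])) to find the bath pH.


ratio = [A-] / [HA] = 0.1790 / 0.3730 = 0.4799
log10(ratio) = -0.3189
pH = pKa + log10(ratio) = 3.5360 - 0.3189 = 3.2171


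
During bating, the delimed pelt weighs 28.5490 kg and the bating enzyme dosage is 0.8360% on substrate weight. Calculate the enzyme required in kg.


Formula: Enzyme = substrate * pct / 100
Substituting: Enzyme = 28.5490 * 0.8360 / 100
Result: 0.2387 kg


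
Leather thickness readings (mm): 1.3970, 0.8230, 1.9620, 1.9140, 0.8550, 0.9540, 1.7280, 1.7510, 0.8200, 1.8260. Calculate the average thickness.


Formula: Average = sum / n
Substituting: Average = 14.0300 / 10
Result: 1.4030 mm


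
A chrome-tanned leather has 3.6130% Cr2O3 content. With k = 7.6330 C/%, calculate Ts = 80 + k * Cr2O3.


Formula: Ts = 80 + k * Cr2O3
Substituting: Ts = 80 + 7.6330 * 3.6130
Result: 107.5780 C
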